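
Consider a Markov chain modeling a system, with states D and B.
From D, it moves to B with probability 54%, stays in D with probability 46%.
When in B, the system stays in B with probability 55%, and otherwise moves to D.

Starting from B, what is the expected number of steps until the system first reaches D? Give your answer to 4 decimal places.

Let t(s) be the expected number of steps to first reach D from state s, with t(D) = 0. Conditioning on the first step:
t(B) = 1 + 0.55·t(B)
Solving: t(B) = 2.2222.
Expected steps from B to D: 2.2222.

2.2222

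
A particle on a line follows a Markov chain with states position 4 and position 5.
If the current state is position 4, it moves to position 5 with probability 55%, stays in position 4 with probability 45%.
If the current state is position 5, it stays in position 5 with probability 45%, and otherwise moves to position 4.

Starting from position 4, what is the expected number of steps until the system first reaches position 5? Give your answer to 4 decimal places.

1.8182

Let t(s) be the expected number of steps to first reach position 5 from state s, with t(position 5) = 0. Conditioning on the first step:
t(position 4) = 1 + 0.45·t(position 4)
Solving: t(position 4) = 1.8182.
Expected steps from position 4 to position 5: 1.8182.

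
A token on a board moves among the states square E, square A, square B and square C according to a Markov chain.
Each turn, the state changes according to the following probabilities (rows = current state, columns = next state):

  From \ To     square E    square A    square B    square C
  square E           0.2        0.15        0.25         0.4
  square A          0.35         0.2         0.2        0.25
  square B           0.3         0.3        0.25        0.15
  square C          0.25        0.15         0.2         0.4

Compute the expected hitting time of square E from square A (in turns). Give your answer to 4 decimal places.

Let t(s) be the expected number of turns to first reach square E from state s, with t(square E) = 0. Conditioning on the first turn:
t(square A) = 1 + 0.2·t(square A) + 0.2·t(square B) + 0.25·t(square C)
t(square B) = 1 + 0.3·t(square A) + 0.25·t(square B) + 0.15·t(square C)
t(square C) = 1 + 0.15·t(square A) + 0.2·t(square B) + 0.4·t(square C)
Solving: t(square A) = 3.1996, t(square B) = 3.3284, t(square C) = 3.5760.
Expected turns from square A to square E: 3.1996.

3.1996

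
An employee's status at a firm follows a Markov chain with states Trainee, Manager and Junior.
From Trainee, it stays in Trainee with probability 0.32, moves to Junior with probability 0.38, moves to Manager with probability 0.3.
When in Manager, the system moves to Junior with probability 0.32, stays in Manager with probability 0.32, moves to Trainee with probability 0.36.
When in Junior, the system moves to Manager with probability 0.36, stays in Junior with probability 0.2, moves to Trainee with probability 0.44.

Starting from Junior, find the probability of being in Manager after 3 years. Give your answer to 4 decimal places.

0.3257

Propagate the distribution vector 3 years from Junior.
After 0 years: (0.0000, 0.0000, 1.0000)
After 1 year: (0.4400, 0.3600, 0.2000)
After 2 years: (0.3584, 0.3192, 0.3224)
After 3 years: (0.3715, 0.3257, 0.3028)
P(in Manager after 3 years) = 0.3257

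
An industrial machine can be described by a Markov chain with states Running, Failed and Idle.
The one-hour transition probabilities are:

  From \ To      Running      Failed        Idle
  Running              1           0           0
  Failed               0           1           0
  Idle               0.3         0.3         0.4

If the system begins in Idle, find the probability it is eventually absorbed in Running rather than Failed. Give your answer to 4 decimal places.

0.5000

Let h(s) be the probability of absorption at Running starting from transient state s. Then h(Running) = 1 and h(Failed) = 0. By first-step analysis:
h(Idle) = 0.3·1 + 0.3·0 + 0.4·h(Idle)
Solving: h(Idle) = 0.5000.
Starting from Idle, the probability is 0.5000.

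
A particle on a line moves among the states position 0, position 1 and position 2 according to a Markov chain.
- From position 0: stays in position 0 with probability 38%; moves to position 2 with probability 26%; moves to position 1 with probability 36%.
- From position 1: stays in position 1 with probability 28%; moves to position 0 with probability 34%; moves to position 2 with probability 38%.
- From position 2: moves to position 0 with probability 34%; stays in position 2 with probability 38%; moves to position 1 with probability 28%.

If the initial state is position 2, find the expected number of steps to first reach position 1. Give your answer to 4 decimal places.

3.2432

Let t(s) be the expected number of steps to first reach position 1 from state s, with t(position 1) = 0. Conditioning on the first step:
t(position 0) = 1 + 0.38·t(position 0) + 0.26·t(position 2)
t(position 2) = 1 + 0.34·t(position 0) + 0.38·t(position 2)
Solving: t(position 0) = 2.9730, t(position 2) = 3.2432.
Expected steps from position 2 to position 1: 3.2432.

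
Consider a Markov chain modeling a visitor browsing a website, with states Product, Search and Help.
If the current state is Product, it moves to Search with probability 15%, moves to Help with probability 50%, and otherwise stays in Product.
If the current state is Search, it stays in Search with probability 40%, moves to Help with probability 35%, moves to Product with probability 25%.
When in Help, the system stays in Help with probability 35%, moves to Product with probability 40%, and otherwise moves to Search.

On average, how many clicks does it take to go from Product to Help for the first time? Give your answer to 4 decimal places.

2.1277

Let t(s) be the expected number of clicks to first reach Help from state s, with t(Help) = 0. Conditioning on the first click:
t(Product) = 1 + 0.35·t(Product) + 0.15·t(Search)
t(Search) = 1 + 0.25·t(Product) + 0.4·t(Search)
Solving: t(Product) = 2.1277, t(Search) = 2.5532.
Expected clicks from Product to Help: 2.1277.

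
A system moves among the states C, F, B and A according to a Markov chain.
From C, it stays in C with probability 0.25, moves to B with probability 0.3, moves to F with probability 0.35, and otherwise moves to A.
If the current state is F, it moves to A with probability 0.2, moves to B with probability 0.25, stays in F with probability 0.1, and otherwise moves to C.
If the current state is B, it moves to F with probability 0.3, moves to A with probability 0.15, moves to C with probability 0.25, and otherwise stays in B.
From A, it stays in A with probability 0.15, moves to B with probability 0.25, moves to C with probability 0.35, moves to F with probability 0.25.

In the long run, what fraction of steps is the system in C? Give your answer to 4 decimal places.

Let the stationary distribution be π with π = πP and π_1 + π_2 + π_3 + π_4 = 1.
π_1 = 0.25·π_1 + 0.45·π_2 + 0.25·π_3 + 0.35·π_4
π_2 = 0.35·π_1 + 0.1·π_2 + 0.3·π_3 + 0.25·π_4
π_3 = 0.3·π_1 + 0.25·π_2 + 0.3·π_3 + 0.25·π_4
Solving with the normalization constraint gives π = (0.3161, 0.2570, 0.2798, 0.1470).
So the stationary probability of C is 0.3161.

0.3161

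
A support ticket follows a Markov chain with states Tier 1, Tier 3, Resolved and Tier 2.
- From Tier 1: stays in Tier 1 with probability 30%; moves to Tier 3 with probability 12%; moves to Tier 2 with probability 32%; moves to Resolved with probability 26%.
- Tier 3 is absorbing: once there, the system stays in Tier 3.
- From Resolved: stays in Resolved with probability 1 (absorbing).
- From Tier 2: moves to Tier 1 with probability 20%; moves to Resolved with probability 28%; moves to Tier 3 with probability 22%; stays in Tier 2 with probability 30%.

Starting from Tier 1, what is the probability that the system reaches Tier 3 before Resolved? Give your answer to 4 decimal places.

Let h(s) be the probability of absorption at Tier 3 starting from transient state s. Then h(Tier 3) = 1 and h(Resolved) = 0. By first-step analysis:
h(Tier 1) = 0.3·h(Tier 1) + 0.12·1 + 0.26·0 + 0.32·h(Tier 2)
h(Tier 2) = 0.2·h(Tier 1) + 0.22·1 + 0.28·0 + 0.3·h(Tier 2)
Solving: h(Tier 1) = 0.3624, h(Tier 2) = 0.4178.
Starting from Tier 1, the probability is 0.3624.

0.3624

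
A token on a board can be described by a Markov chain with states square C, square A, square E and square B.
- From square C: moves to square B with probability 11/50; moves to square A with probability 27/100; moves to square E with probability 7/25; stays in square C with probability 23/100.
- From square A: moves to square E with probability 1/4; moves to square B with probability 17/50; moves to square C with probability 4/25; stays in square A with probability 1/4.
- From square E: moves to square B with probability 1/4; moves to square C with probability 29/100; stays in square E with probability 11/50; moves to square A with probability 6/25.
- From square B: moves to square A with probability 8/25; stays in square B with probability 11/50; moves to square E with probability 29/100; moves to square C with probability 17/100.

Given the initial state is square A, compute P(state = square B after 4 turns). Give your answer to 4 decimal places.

0.2601

Propagate the distribution vector 4 turns from square A.
After 0 turns: (0.0000, 1.0000, 0.0000, 0.0000)
After 1 turn: (0.1600, 0.2500, 0.2500, 0.3400)
After 2 turns: (0.2071, 0.2745, 0.2609, 0.2575)
After 3 turns: (0.2110, 0.2696, 0.2587, 0.2608)
After 4 turns: (0.2110, 0.2699, 0.2590, 0.2601)
P(in square B after 4 turns) = 0.2601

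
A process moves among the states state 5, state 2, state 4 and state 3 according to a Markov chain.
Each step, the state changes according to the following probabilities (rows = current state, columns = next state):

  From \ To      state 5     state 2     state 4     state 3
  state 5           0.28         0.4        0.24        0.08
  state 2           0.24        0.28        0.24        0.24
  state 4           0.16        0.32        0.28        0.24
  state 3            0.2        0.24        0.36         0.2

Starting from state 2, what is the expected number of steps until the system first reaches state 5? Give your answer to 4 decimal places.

4.7970

Let t(s) be the expected number of steps to first reach state 5 from state s, with t(state 5) = 0. Conditioning on the first step:
t(state 2) = 1 + 0.28·t(state 2) + 0.24·t(state 4) + 0.24·t(state 3)
t(state 4) = 1 + 0.32·t(state 2) + 0.28·t(state 4) + 0.24·t(state 3)
t(state 3) = 1 + 0.24·t(state 2) + 0.36·t(state 4) + 0.2·t(state 3)
Solving: t(state 2) = 4.7970, t(state 4) = 5.1968, t(state 3) = 5.0277.
Expected steps from state 2 to state 5: 4.7970.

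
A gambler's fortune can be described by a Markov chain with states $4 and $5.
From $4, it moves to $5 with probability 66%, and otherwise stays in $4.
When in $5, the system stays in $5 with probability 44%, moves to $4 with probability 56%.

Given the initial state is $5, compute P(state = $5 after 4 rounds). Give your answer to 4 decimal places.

0.5421

Propagate the distribution vector 4 rounds from $5.
After 0 rounds: (0.0000, 1.0000)
After 1 round: (0.5600, 0.4400)
After 2 rounds: (0.4368, 0.5632)
After 3 rounds: (0.4639, 0.5361)
After 4 rounds: (0.4579, 0.5421)
P(in $5 after 4 rounds) = 0.5421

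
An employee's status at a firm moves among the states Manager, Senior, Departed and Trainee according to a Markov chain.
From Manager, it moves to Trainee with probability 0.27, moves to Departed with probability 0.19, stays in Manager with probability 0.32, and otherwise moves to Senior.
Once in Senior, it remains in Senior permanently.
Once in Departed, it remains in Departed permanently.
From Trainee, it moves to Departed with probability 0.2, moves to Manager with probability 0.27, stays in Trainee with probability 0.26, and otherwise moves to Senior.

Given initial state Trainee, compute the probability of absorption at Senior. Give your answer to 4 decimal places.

Let h(s) be the probability of absorption at Senior starting from transient state s. Then h(Senior) = 1 and h(Departed) = 0. By first-step analysis:
h(Manager) = 0.32·h(Manager) + 0.22·1 + 0.19·0 + 0.27·h(Trainee)
h(Trainee) = 0.27·h(Manager) + 0.27·1 + 0.2·0 + 0.26·h(Trainee)
Solving: h(Manager) = 0.5478, h(Trainee) = 0.5647.
Starting from Trainee, the probability is 0.5647.

0.5647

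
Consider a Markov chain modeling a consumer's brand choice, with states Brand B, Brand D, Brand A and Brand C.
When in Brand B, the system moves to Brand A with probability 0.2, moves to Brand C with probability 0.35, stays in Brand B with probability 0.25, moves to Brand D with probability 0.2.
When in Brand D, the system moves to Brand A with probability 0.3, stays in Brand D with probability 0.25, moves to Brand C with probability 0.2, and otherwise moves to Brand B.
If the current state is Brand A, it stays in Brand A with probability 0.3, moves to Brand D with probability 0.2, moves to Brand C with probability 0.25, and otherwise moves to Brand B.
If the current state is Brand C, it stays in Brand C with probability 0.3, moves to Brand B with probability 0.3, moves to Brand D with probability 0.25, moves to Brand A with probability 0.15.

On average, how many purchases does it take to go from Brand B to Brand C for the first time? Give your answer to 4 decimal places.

Let t(s) be the expected number of purchases to first reach Brand C from state s, with t(Brand C) = 0. Conditioning on the first purchase:
t(Brand B) = 1 + 0.25·t(Brand B) + 0.2·t(Brand D) + 0.2·t(Brand A)
t(Brand D) = 1 + 0.25·t(Brand B) + 0.25·t(Brand D) + 0.3·t(Brand A)
t(Brand A) = 1 + 0.25·t(Brand B) + 0.2·t(Brand D) + 0.3·t(Brand A)
Solving: t(Brand B) = 3.4030, t(Brand D) = 3.9801, t(Brand A) = 3.7811.
Expected purchases from Brand B to Brand C: 3.4030.

3.4030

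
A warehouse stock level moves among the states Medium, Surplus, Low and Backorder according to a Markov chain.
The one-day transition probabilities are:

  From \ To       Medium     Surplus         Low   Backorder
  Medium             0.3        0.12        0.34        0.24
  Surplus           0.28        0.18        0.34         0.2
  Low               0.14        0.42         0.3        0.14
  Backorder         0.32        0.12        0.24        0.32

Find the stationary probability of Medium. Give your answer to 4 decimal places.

0.2509

Let the stationary distribution be π with π = πP and π_1 + π_2 + π_3 + π_4 = 1.
π_1 = 0.3·π_1 + 0.28·π_2 + 0.14·π_3 + 0.32·π_4
π_2 = 0.12·π_1 + 0.18·π_2 + 0.42·π_3 + 0.12·π_4
π_3 = 0.34·π_1 + 0.34·π_2 + 0.3·π_3 + 0.24·π_4
Solving with the normalization constraint gives π = (0.2509, 0.2253, 0.3060, 0.2178).
So the stationary probability of Medium is 0.2509.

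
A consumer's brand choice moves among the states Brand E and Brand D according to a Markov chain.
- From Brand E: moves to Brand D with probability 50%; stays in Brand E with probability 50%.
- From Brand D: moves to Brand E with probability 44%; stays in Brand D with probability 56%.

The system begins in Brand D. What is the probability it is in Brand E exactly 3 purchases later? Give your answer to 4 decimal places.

Propagate the distribution vector 3 purchases from Brand D.
After 0 purchases: (0.0000, 1.0000)
After 1 purchase: (0.4400, 0.5600)
After 2 purchases: (0.4664, 0.5336)
After 3 purchases: (0.4680, 0.5320)
P(in Brand E after 3 purchases) = 0.4680

0.4680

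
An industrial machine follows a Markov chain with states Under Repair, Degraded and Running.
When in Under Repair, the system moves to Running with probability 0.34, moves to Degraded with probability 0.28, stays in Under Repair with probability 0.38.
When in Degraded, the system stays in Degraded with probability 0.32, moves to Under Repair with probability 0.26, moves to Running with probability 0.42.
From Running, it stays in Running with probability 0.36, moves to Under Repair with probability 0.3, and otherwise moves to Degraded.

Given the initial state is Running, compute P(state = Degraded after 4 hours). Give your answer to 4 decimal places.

0.3150

Propagate the distribution vector 4 hours from Running.
After 0 hours: (0.0000, 0.0000, 1.0000)
After 1 hour: (0.3000, 0.3400, 0.3600)
After 2 hours: (0.3104, 0.3152, 0.3744)
After 3 hours: (0.3122, 0.3151, 0.3727)
After 4 hours: (0.3124, 0.3150, 0.3727)
P(in Degraded after 4 hours) = 0.3150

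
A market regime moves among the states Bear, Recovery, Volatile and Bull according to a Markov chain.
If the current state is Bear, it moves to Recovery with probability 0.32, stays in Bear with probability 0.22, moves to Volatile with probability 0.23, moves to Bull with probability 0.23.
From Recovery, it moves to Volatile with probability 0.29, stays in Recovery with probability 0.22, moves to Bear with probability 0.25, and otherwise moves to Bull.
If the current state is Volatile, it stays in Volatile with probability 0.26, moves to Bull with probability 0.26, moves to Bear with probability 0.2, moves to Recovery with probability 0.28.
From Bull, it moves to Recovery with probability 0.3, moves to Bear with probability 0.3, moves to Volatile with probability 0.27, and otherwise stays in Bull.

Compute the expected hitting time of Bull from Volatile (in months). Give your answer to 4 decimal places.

4.0320

Let t(s) be the expected number of months to first reach Bull from state s, with t(Bull) = 0. Conditioning on the first month:
t(Bear) = 1 + 0.22·t(Bear) + 0.32·t(Recovery) + 0.23·t(Volatile)
t(Recovery) = 1 + 0.25·t(Bear) + 0.22·t(Recovery) + 0.29·t(Volatile)
t(Volatile) = 1 + 0.2·t(Bear) + 0.28·t(Recovery) + 0.26·t(Volatile)
Solving: t(Bear) = 4.1588, t(Recovery) = 4.1141, t(Volatile) = 4.0320.
Expected months from Volatile to Bull: 4.0320.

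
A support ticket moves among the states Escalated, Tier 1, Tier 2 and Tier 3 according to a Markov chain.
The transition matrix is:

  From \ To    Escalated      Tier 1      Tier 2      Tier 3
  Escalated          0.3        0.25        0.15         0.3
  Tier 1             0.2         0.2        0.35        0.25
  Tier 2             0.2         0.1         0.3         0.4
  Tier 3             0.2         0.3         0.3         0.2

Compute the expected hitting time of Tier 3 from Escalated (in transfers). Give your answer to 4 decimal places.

3.2031

Let t(s) be the expected number of transfers to first reach Tier 3 from state s, with t(Tier 3) = 0. Conditioning on the first transfer:
t(Escalated) = 1 + 0.3·t(Escalated) + 0.25·t(Tier 1) + 0.15·t(Tier 2)
t(Tier 1) = 1 + 0.2·t(Escalated) + 0.2·t(Tier 1) + 0.35·t(Tier 2)
t(Tier 2) = 1 + 0.2·t(Escalated) + 0.1·t(Tier 1) + 0.3·t(Tier 2)
Solving: t(Escalated) = 3.2031, t(Tier 1) = 3.2813, t(Tier 2) = 2.8125.
Expected transfers from Escalated to Tier 3: 3.2031.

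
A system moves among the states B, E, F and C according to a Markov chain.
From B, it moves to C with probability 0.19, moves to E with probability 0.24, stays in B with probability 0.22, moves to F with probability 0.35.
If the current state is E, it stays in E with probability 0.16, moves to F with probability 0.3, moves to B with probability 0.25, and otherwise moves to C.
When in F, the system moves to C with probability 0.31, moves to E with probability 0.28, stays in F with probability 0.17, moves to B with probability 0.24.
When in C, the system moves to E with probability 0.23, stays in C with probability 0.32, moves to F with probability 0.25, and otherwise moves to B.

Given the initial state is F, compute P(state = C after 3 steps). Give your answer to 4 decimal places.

Propagate the distribution vector 3 steps from F.
After 0 steps: (0.0000, 0.0000, 1.0000, 0.0000)
After 1 step: (0.2400, 0.2800, 0.1700, 0.3100)
After 2 steps: (0.2256, 0.2213, 0.2744, 0.2787)
After 3 steps: (0.2266, 0.2305, 0.2617, 0.2813)
P(in C after 3 steps) = 0.2813

0.2813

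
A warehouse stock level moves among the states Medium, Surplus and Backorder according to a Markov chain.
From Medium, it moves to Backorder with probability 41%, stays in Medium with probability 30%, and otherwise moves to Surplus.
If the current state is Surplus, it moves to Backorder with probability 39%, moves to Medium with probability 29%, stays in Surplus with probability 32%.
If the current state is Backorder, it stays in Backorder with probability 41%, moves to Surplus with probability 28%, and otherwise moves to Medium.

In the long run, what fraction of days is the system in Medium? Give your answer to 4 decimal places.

0.3011

Let the stationary distribution be π with π = πP and π_1 + π_2 + π_3 = 1.
π_1 = 0.3·π_1 + 0.29·π_2 + 0.31·π_3
π_2 = 0.29·π_1 + 0.32·π_2 + 0.28·π_3
Solving with the normalization constraint gives π = (0.3011, 0.2948, 0.4041).
So the stationary probability of Medium is 0.3011.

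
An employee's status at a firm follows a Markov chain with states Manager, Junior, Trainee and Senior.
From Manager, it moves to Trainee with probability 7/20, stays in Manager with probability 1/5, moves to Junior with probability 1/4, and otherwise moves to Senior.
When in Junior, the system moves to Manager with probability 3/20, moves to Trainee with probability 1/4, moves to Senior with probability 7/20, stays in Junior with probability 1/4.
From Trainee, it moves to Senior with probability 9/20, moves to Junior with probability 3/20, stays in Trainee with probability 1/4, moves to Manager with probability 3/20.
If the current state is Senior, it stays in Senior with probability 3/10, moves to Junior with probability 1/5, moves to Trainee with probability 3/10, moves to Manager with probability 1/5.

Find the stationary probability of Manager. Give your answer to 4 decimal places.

0.1755

Let the stationary distribution be π with π = πP and π_1 + π_2 + π_3 + π_4 = 1.
π_1 = 0.2·π_1 + 0.15·π_2 + 0.15·π_3 + 0.2·π_4
π_2 = 0.25·π_1 + 0.25·π_2 + 0.15·π_3 + 0.2·π_4
π_3 = 0.35·π_1 + 0.25·π_2 + 0.25·π_3 + 0.3·π_4
Solving with the normalization constraint gives π = (0.1755, 0.2048, 0.2843, 0.3353).
So the stationary probability of Manager is 0.1755.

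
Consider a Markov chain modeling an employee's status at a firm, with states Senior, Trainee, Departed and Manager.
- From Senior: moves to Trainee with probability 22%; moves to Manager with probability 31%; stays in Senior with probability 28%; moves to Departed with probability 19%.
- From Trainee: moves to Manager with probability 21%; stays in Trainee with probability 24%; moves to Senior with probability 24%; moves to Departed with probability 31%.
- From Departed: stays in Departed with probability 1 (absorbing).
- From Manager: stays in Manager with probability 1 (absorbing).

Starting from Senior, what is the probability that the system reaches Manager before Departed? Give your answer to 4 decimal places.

Let h(s) be the probability of absorption at Manager starting from transient state s. Then h(Manager) = 1 and h(Departed) = 0. By first-step analysis:
h(Senior) = 0.28·h(Senior) + 0.22·h(Trainee) + 0.19·0 + 0.31·1
h(Trainee) = 0.24·h(Senior) + 0.24·h(Trainee) + 0.31·0 + 0.21·1
Solving: h(Senior) = 0.5700, h(Trainee) = 0.4563.
Starting from Senior, the probability is 0.5700.

0.5700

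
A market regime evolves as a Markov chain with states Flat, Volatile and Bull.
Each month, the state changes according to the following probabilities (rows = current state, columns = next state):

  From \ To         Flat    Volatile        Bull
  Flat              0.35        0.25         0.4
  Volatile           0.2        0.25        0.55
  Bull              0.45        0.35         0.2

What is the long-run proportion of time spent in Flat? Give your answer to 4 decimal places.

0.3439

Let the stationary distribution be π with π = πP and π_1 + π_2 + π_3 = 1.
π_1 = 0.35·π_1 + 0.2·π_2 + 0.45·π_3
π_2 = 0.25·π_1 + 0.25·π_2 + 0.35·π_3
Solving with the normalization constraint gives π = (0.3439, 0.2869, 0.3692).
So the stationary probability of Flat is 0.3439.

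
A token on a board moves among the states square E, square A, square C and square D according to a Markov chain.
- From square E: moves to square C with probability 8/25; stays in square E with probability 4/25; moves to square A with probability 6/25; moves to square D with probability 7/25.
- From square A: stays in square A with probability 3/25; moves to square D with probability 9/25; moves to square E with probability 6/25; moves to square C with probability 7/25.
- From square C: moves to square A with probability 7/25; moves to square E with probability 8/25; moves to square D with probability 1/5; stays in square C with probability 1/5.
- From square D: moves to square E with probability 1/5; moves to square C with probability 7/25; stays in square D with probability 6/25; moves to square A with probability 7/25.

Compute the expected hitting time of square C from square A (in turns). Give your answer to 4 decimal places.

3.4670

Let t(s) be the expected number of turns to first reach square C from state s, with t(square C) = 0. Conditioning on the first turn:
t(square E) = 1 + 0.16·t(square E) + 0.24·t(square A) + 0.28·t(square D)
t(square A) = 1 + 0.24·t(square E) + 0.12·t(square A) + 0.36·t(square D)
t(square D) = 1 + 0.2·t(square E) + 0.28·t(square A) + 0.24·t(square D)
Solving: t(square E) = 3.3382, t(square A) = 3.4670, t(square D) = 3.4716.
Expected turns from square A to square C: 3.4670.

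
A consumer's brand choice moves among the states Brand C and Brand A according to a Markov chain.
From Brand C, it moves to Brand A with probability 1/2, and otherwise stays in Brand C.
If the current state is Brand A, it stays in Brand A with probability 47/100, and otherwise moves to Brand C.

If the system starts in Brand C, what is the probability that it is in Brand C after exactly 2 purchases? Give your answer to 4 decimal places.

0.5150

Sum over the intermediate state after 1 purchase:
P = P(Brand C→Brand C)·P(Brand C→Brand C) + P(Brand C→Brand A)·P(Brand A→Brand C)
  = 0.5×0.5 + 0.5×0.53
  = 0.2500 + 0.2650 = 0.5150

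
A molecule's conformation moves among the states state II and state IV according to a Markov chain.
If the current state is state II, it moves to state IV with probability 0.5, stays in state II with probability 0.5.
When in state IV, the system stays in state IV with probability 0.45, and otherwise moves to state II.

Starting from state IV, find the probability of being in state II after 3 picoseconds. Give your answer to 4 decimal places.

0.5239

Propagate the distribution vector 3 picoseconds from state IV.
After 0 picoseconds: (0.0000, 1.0000)
After 1 picosecond: (0.5500, 0.4500)
After 2 picoseconds: (0.5225, 0.4775)
After 3 picoseconds: (0.5239, 0.4761)
P(in state II after 3 picoseconds) = 0.5239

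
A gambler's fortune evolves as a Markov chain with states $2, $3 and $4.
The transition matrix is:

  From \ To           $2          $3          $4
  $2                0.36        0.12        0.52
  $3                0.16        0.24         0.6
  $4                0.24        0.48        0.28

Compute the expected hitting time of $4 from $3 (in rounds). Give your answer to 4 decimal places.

1.7123

Let t(s) be the expected number of rounds to first reach $4 from state s, with t($4) = 0. Conditioning on the first round:
t($2) = 1 + 0.36·t($2) + 0.12·t($3)
t($3) = 1 + 0.16·t($2) + 0.24·t($3)
Solving: t($2) = 1.8836, t($3) = 1.7123.
Expected rounds from $3 to $4: 1.7123.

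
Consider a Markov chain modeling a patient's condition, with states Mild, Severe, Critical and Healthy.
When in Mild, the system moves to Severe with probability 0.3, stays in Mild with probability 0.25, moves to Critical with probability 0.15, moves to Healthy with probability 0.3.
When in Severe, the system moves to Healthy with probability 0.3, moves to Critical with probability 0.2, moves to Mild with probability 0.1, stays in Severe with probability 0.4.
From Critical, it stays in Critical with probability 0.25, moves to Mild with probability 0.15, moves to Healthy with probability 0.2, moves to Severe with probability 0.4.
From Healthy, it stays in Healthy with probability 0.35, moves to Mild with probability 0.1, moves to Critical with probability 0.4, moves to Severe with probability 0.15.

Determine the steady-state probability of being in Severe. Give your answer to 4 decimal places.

0.3147

Let the stationary distribution be π with π = πP and π_1 + π_2 + π_3 + π_4 = 1.
π_1 = 0.25·π_1 + 0.1·π_2 + 0.15·π_3 + 0.1·π_4
π_2 = 0.3·π_1 + 0.4·π_2 + 0.4·π_3 + 0.15·π_4
π_3 = 0.15·π_1 + 0.2·π_2 + 0.25·π_3 + 0.4·π_4
Solving with the normalization constraint gives π = (0.1332, 0.3147, 0.2641, 0.2880).
So the stationary probability of Severe is 0.3147.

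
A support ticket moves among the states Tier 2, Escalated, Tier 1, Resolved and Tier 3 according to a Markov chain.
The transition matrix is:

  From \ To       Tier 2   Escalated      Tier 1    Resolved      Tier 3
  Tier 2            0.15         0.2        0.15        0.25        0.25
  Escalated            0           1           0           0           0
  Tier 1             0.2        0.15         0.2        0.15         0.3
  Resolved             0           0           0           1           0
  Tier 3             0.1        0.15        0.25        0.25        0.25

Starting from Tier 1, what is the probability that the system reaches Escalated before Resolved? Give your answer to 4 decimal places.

Let h(s) be the probability of absorption at Escalated starting from transient state s. Then h(Escalated) = 1 and h(Resolved) = 0. By first-step analysis:
h(Tier 2) = 0.15·h(Tier 2) + 0.2·1 + 0.15·h(Tier 1) + 0.25·0 + 0.25·h(Tier 3)
h(Tier 1) = 0.2·h(Tier 2) + 0.15·1 + 0.2·h(Tier 1) + 0.15·0 + 0.3·h(Tier 3)
h(Tier 3) = 0.1·h(Tier 2) + 0.15·1 + 0.25·h(Tier 1) + 0.25·0 + 0.25·h(Tier 3)
Solving: h(Tier 2) = 0.4344, h(Tier 1) = 0.4489, h(Tier 3) = 0.4076.
Starting from Tier 1, the probability is 0.4489.

0.4489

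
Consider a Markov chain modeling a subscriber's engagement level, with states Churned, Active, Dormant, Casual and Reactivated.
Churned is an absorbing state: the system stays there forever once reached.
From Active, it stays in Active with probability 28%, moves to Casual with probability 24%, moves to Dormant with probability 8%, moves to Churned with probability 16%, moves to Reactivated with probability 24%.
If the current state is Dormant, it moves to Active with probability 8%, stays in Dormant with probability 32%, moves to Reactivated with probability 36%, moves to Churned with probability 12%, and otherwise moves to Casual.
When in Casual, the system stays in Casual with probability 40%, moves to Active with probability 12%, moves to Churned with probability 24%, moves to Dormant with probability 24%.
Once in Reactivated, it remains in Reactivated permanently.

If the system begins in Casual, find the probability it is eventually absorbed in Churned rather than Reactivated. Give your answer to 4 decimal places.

Let h(s) be the probability of absorption at Churned starting from transient state s. Then h(Churned) = 1 and h(Reactivated) = 0. By first-step analysis:
h(Active) = 0.16·1 + 0.28·h(Active) + 0.08·h(Dormant) + 0.24·h(Casual) + 0.24·0
h(Dormant) = 0.12·1 + 0.08·h(Active) + 0.32·h(Dormant) + 0.12·h(Casual) + 0.36·0
h(Casual) = 0.24·1 + 0.12·h(Active) + 0.24·h(Dormant) + 0.4·h(Casual)
Solving: h(Active) = 0.4709, h(Dormant) = 0.3433, h(Casual) = 0.6315.
Starting from Casual, the probability is 0.6315.

0.6315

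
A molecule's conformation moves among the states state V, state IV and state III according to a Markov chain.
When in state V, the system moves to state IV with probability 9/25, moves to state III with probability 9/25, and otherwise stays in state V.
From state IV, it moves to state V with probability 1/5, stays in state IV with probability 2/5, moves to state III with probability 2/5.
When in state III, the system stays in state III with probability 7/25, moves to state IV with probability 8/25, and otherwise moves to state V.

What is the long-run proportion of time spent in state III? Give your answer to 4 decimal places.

Let the stationary distribution be π with π = πP and π_1 + π_2 + π_3 = 1.
π_1 = 0.28·π_1 + 0.2·π_2 + 0.4·π_3
π_2 = 0.36·π_1 + 0.4·π_2 + 0.32·π_3
Solving with the normalization constraint gives π = (0.2928, 0.3606, 0.3467).
So the stationary probability of state III is 0.3467.

0.3467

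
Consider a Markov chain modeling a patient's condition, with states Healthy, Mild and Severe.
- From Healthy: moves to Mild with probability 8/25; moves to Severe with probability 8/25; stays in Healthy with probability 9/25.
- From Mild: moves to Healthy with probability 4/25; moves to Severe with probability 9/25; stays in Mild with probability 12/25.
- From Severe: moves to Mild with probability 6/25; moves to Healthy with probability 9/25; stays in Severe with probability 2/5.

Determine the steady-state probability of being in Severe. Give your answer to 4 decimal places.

0.3629

Let the stationary distribution be π with π = πP and π_1 + π_2 + π_3 = 1.
π_1 = 0.36·π_1 + 0.16·π_2 + 0.36·π_3
π_2 = 0.32·π_1 + 0.48·π_2 + 0.24·π_3
Solving with the normalization constraint gives π = (0.2907, 0.3464, 0.3629).
So the stationary probability of Severe is 0.3629.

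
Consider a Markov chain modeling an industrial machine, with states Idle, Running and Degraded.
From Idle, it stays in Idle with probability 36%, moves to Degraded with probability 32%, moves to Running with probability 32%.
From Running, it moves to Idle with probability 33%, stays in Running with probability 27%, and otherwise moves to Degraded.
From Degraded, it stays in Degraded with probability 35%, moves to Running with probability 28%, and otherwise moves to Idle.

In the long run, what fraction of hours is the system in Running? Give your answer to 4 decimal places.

0.2913

Let the stationary distribution be π with π = πP and π_1 + π_2 + π_3 = 1.
π_1 = 0.36·π_1 + 0.33·π_2 + 0.37·π_3
π_2 = 0.32·π_1 + 0.27·π_2 + 0.28·π_3
Solving with the normalization constraint gives π = (0.3548, 0.2913, 0.3539).
So the stationary probability of Running is 0.2913.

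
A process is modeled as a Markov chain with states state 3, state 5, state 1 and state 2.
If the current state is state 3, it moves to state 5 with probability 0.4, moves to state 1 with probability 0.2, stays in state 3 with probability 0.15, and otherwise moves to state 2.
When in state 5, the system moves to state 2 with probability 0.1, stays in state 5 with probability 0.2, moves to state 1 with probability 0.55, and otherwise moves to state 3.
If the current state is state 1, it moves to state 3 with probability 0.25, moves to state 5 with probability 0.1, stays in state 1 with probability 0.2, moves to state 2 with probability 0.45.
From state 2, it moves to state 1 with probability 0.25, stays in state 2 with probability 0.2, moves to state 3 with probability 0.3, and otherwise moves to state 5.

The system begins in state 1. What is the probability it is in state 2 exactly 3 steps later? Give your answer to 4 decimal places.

Propagate the distribution vector 3 steps from state 1.
After 0 steps: (0.0000, 0.0000, 1.0000, 0.0000)
After 1 step: (0.2500, 0.1000, 0.2000, 0.4500)
After 2 steps: (0.2375, 0.2525, 0.2575, 0.2525)
After 3 steps: (0.2136, 0.2344, 0.3010, 0.2510)
P(in state 2 after 3 steps) = 0.2510

0.2510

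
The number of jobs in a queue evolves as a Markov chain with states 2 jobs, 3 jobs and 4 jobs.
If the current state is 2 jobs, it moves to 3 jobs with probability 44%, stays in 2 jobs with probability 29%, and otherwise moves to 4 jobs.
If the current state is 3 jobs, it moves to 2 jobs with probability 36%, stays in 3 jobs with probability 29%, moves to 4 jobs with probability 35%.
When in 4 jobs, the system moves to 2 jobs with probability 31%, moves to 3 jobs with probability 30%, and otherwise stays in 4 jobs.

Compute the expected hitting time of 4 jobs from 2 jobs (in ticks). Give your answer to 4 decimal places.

Let t(s) be the expected number of ticks to first reach 4 jobs from state s, with t(4 jobs) = 0. Conditioning on the first tick:
t(2 jobs) = 1 + 0.29·t(2 jobs) + 0.44·t(3 jobs)
t(3 jobs) = 1 + 0.36·t(2 jobs) + 0.29·t(3 jobs)
Solving: t(2 jobs) = 3.3266, t(3 jobs) = 3.0952.
Expected ticks from 2 jobs to 4 jobs: 3.3266.

3.3266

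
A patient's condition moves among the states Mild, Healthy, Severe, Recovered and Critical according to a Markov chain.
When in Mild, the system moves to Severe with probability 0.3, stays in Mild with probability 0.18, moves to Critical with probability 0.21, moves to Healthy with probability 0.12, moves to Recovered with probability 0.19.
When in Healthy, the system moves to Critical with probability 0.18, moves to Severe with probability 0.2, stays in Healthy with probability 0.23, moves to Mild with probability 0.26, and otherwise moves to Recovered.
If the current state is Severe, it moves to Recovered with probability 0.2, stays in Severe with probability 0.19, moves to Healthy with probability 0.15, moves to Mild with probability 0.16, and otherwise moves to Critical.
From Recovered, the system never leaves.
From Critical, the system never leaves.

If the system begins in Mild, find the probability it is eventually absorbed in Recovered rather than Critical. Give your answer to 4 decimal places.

Let h(s) be the probability of absorption at Recovered starting from transient state s. Then h(Recovered) = 1 and h(Critical) = 0. By first-step analysis:
h(Mild) = 0.18·h(Mild) + 0.12·h(Healthy) + 0.3·h(Severe) + 0.19·1 + 0.21·0
h(Healthy) = 0.26·h(Mild) + 0.23·h(Healthy) + 0.2·h(Severe) + 0.13·1 + 0.18·0
h(Severe) = 0.16·h(Mild) + 0.15·h(Healthy) + 0.19·h(Severe) + 0.2·1 + 0.3·0
Solving: h(Mild) = 0.4456, h(Healthy) = 0.4268, h(Severe) = 0.4140.
Starting from Mild, the probability is 0.4456.

0.4456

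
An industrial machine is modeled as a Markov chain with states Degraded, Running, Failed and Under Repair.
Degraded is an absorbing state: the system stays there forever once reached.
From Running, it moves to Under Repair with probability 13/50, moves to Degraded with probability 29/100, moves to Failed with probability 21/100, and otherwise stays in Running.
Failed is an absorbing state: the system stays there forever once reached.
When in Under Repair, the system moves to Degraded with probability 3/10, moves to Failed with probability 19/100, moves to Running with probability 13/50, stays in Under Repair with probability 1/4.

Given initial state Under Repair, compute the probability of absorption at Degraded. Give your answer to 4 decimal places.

0.6039

Let h(s) be the probability of absorption at Degraded starting from transient state s. Then h(Degraded) = 1 and h(Failed) = 0. By first-step analysis:
h(Running) = 0.29·1 + 0.24·h(Running) + 0.21·0 + 0.26·h(Under Repair)
h(Under Repair) = 0.3·1 + 0.26·h(Running) + 0.19·0 + 0.25·h(Under Repair)
Solving: h(Running) = 0.5882, h(Under Repair) = 0.6039.
Starting from Under Repair, the probability is 0.6039.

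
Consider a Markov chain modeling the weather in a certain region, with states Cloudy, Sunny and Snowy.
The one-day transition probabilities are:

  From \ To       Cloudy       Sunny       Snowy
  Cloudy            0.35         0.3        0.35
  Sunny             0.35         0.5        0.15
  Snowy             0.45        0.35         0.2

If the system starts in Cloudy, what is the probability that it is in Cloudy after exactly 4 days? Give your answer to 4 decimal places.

Propagate the distribution vector 4 days from Cloudy.
After 0 days: (1.0000, 0.0000, 0.0000)
After 1 day: (0.3500, 0.3000, 0.3500)
After 2 days: (0.3850, 0.3775, 0.2375)
After 3 days: (0.3738, 0.3874, 0.2389)
After 4 days: (0.3739, 0.3894, 0.2367)
P(in Cloudy after 4 days) = 0.3739

0.3739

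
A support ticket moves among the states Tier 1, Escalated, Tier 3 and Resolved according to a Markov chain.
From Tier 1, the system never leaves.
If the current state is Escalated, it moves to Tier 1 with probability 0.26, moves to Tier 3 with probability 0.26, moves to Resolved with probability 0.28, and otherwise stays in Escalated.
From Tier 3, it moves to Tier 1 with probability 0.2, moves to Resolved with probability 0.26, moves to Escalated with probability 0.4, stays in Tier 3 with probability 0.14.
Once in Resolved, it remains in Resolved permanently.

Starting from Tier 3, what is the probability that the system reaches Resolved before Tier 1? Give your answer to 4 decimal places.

0.5479

Let h(s) be the probability of absorption at Resolved starting from transient state s. Then h(Resolved) = 1 and h(Tier 1) = 0. By first-step analysis:
h(Escalated) = 0.26·0 + 0.2·h(Escalated) + 0.26·h(Tier 3) + 0.28·1
h(Tier 3) = 0.2·0 + 0.4·h(Escalated) + 0.14·h(Tier 3) + 0.26·1
Solving: h(Escalated) = 0.5281, h(Tier 3) = 0.5479.
Starting from Tier 3, the probability is 0.5479.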